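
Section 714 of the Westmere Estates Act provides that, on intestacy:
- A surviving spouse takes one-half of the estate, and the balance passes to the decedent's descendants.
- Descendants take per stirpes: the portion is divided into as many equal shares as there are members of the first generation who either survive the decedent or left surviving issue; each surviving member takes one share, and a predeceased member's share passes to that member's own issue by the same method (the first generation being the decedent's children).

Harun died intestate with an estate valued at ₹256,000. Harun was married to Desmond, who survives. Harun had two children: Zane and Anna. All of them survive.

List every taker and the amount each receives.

Desmond takes one-half of ₹256,000 = ₹128,000. The remaining ₹128,000 passes to the descendants.
The descendants' portion (₹128,000) is divided into 2 shares of ₹64,000: Zane and Anna each take ₹64,000.

Desmond: ₹128,000; Zane: ₹64,000; Anna: ₹64,000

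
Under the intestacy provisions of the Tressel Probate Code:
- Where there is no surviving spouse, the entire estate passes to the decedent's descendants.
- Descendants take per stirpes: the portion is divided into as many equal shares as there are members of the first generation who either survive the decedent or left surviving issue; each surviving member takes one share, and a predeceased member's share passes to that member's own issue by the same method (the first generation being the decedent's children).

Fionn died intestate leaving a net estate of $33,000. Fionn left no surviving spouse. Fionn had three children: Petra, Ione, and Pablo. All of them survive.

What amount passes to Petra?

Petra receives $11,000.

The entire $33,000 passes to the descendants.
That amount ($33,000) is divided into 3 shares of $11,000: Petra, Ione, and Pablo each take $11,000.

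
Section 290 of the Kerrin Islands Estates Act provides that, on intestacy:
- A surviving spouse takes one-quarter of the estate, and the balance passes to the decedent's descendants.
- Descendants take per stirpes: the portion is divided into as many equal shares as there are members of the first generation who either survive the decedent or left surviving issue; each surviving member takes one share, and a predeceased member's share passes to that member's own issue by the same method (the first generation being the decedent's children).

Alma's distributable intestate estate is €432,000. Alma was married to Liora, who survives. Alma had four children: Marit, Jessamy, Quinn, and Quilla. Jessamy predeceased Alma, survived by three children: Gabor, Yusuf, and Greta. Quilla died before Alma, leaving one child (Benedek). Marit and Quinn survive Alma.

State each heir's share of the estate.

Liora: €108,000; Marit: €81,000; Gabor: €27,000; Yusuf: €27,000; Greta: €27,000; Quinn: €81,000; Benedek: €81,000

Liora takes one-quarter of €432,000 = €108,000. The remaining €324,000 passes to the descendants.
The descendants' portion (€324,000) is divided into 4 shares of €81,000: Marit and Quinn each take €81,000; Jessamy's €81,000 share passes to Jessamy's issue; Quilla's €81,000 share passes to Quilla's issue.
Jessamy's share (€81,000) is divided into 3 shares of €27,000: Gabor, Yusuf, and Greta each take €27,000.
Quilla's share (€81,000) passes entirely to Benedek.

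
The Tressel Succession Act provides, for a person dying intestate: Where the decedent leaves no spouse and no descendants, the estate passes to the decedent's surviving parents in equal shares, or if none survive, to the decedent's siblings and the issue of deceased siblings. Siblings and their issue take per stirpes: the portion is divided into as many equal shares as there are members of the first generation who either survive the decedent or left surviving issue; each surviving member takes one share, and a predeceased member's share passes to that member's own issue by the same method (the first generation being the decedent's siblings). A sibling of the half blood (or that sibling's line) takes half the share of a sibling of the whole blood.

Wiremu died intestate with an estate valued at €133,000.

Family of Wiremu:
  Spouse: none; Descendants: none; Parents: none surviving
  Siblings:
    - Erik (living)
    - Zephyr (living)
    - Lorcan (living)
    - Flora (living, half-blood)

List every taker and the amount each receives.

The entire €133,000 passes to the siblings and their issue.
Counting each half-blood sibling's line as half a unit, there are 7/2 units in €133,000, so one unit is €38,000. Whole-blood lines (Erik, Zephyr, and Lorcan) take €38,000 each; half-blood lines (Flora) take €19,000 each.

Erik: €38,000; Zephyr: €38,000; Lorcan: €38,000; Flora: €19,000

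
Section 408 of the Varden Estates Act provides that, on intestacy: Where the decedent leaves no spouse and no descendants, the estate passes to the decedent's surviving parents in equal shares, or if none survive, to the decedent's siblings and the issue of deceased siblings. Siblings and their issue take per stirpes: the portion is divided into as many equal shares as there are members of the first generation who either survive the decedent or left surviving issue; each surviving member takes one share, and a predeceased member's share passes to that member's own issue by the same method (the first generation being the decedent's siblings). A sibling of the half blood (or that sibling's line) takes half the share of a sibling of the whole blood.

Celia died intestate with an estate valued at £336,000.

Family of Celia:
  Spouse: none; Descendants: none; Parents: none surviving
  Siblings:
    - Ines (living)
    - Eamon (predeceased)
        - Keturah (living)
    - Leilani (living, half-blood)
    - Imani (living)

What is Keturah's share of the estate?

Keturah receives £96,000.

The entire £336,000 passes to the siblings and their issue.
Counting each half-blood sibling's line as half a unit, there are 7/2 units in £336,000, so one unit is £96,000. Whole-blood lines (Ines, Eamon, and Imani) take £96,000 each; half-blood lines (Leilani) take £48,000 each.
Eamon's share (£96,000) passes entirely to Keturah.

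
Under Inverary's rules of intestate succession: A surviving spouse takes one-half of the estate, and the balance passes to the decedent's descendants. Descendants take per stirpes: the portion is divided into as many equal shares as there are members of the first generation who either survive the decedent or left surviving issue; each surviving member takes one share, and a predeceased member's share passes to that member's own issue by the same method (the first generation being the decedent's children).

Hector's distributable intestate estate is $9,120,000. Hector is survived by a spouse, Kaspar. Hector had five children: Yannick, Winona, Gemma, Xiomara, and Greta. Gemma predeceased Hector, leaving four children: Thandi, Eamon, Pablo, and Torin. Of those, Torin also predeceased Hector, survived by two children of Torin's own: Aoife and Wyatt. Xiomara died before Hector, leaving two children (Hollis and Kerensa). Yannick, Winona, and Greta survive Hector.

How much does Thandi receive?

Thandi receives $228,000.

Kaspar takes one-half of $9,120,000 = $4,560,000. The remaining $4,560,000 passes to the descendants.
The descendants' portion ($4,560,000) is divided into 5 shares of $912,000: Yannick, Winona, and Greta each take $912,000; Gemma's $912,000 share passes to Gemma's issue; Xiomara's $912,000 share passes to Xiomara's issue.
Gemma's share ($912,000) is divided into 4 shares of $228,000: Thandi, Eamon, and Pablo each take $228,000; Torin's $228,000 share passes to Torin's issue.
Torin's share ($228,000) is divided into 2 shares of $114,000: Aoife and Wyatt each take $114,000.
Xiomara's share ($912,000) is divided into 2 shares of $456,000: Hollis and Kerensa each take $456,000.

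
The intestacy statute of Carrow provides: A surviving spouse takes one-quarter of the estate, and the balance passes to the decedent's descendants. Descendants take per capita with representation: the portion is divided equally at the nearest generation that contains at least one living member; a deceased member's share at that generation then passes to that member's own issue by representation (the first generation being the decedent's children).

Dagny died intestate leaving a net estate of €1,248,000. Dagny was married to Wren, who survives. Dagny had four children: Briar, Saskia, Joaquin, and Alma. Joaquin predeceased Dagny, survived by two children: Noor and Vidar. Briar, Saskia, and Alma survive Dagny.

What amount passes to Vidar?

Vidar receives €117,000.

Wren takes one-quarter of €1,248,000 = €312,000. The remaining €936,000 passes to the descendants.
The descendants' portion (€936,000) is divided into 4 shares of €234,000: Briar, Saskia, and Alma each take €234,000; Joaquin's €234,000 share passes to Joaquin's issue.
Joaquin's share (€234,000) is divided into 2 shares of €117,000: Noor and Vidar each take €117,000.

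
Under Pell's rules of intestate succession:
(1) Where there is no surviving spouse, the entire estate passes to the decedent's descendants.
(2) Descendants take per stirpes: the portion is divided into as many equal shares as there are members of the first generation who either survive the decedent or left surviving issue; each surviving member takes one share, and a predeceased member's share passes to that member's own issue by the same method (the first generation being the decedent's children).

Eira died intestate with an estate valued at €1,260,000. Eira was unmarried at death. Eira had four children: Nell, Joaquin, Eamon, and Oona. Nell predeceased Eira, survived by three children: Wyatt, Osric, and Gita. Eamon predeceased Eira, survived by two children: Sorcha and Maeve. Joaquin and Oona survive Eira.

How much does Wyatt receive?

Wyatt receives €105,000.

The entire €1,260,000 passes to the descendants.
That amount (€1,260,000) is divided into 4 shares of €315,000: Joaquin and Oona each take €315,000; Nell's €315,000 share passes to Nell's issue; Eamon's €315,000 share passes to Eamon's issue.
Nell's share (€315,000) is divided into 3 shares of €105,000: Wyatt, Osric, and Gita each take €105,000.
Eamon's share (€315,000) is divided into 2 shares of €157,500: Sorcha and Maeve each take €157,500.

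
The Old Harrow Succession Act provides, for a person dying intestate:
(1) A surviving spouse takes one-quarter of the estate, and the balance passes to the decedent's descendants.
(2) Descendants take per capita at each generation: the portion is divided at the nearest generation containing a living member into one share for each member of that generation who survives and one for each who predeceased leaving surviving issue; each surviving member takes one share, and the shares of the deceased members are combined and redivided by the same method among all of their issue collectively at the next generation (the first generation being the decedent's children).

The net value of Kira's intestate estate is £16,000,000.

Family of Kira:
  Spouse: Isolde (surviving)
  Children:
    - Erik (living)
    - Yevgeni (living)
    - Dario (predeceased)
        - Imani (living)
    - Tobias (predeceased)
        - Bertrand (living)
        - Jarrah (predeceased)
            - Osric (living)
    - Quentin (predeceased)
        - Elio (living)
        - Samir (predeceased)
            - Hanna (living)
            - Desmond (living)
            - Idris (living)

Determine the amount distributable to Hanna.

Hanna receives £720,000.

Isolde takes one-quarter of £16,000,000 = £4,000,000. The remaining £12,000,000 passes to the descendants.
The descendants' portion (£12,000,000) is divided at the children's generation into 5 shares of £2,400,000. Erik and Yevgeni each take £2,400,000. The 3 shares of the deceased (Dario, Tobias, and Quentin) are combined into a pool of £7,200,000.
That pool (£7,200,000) is divided at the grandchildren's generation into 5 shares of £1,440,000. Imani, Bertrand, and Elio each take £1,440,000. The 2 shares of the deceased (Jarrah and Samir) are combined into a pool of £2,880,000.
That pool (£2,880,000) is divided at the great-grandchildren's generation equally among Osric, Hanna, Desmond, and Idris: £720,000 each.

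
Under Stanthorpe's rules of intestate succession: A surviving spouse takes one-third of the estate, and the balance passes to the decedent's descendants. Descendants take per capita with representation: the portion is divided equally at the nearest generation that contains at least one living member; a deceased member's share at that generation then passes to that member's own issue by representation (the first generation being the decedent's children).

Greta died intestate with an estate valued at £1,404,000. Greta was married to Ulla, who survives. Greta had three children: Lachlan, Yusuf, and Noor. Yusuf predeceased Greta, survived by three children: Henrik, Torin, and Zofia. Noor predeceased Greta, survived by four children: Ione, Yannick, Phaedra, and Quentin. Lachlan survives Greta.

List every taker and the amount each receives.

Ulla: £468,000; Lachlan: £312,000; Henrik: £104,000; Torin: £104,000; Zofia: £104,000; Ione: £78,000; Yannick: £78,000; Phaedra: £78,000; Quentin: £78,000

Ulla takes one-third of £1,404,000 = £468,000. The remaining £936,000 passes to the descendants.
The descendants' portion (£936,000) is divided into 3 shares of £312,000: Lachlan takes £312,000; Yusuf's £312,000 share passes to Yusuf's issue; Noor's £312,000 share passes to Noor's issue.
Yusuf's share (£312,000) is divided into 3 shares of £104,000: Henrik, Torin, and Zofia each take £104,000.
Noor's share (£312,000) is divided into 4 shares of £78,000: Ione, Yannick, Phaedra, and Quentin each take £78,000.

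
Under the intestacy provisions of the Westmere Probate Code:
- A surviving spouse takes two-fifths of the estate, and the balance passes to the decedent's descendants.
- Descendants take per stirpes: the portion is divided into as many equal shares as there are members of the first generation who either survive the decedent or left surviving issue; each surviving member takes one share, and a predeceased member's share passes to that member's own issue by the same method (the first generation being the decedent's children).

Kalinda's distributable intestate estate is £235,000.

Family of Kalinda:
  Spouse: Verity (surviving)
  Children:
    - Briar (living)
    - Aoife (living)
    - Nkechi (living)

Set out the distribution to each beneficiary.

Verity: £94,000; Briar: £47,000; Aoife: £47,000; Nkechi: £47,000

Verity takes two-fifths of £235,000 = £94,000. The remaining £141,000 passes to the descendants.
The descendants' portion (£141,000) is divided into 3 shares of £47,000: Briar, Aoife, and Nkechi each take £47,000.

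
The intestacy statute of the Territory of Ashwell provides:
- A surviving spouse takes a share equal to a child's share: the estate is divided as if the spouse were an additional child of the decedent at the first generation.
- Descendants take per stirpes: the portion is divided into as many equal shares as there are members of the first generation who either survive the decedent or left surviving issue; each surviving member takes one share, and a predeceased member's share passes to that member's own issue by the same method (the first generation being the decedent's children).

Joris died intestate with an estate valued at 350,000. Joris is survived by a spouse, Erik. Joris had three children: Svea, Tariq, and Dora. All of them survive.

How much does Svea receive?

Svea receives 87,500.

The spouse counts as an additional share at the children's level, so there are 4 primary shares of 87,500. Erik takes one such share (87,500).
The children's combined portion (262,500) is divided into 3 shares of 87,500: Svea, Tariq, and Dora each take 87,500.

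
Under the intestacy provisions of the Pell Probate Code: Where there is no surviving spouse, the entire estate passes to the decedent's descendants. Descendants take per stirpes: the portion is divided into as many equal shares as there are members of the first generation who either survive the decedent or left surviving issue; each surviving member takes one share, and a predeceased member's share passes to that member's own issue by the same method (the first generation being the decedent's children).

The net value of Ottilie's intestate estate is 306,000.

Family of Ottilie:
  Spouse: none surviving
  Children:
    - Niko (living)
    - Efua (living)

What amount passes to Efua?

The entire 306,000 passes to the descendants.
That amount (306,000) is divided into 2 shares of 153,000: Niko and Efua each take 153,000.

Efua receives 153,000.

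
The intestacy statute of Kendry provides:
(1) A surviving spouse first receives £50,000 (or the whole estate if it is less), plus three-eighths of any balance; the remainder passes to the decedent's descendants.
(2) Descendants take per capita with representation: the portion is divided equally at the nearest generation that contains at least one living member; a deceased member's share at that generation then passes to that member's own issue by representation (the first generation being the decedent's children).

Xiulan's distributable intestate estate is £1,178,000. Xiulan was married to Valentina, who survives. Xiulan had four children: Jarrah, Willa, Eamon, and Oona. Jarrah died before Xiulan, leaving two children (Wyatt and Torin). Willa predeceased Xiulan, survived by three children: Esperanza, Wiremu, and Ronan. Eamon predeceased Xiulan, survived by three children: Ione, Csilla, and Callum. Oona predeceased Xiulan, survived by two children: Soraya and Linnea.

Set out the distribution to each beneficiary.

Valentina: £473,000; Wyatt: £70,500; Torin: £70,500; Esperanza: £70,500; Wiremu: £70,500; Ronan: £70,500; Ione: £70,500; Csilla: £70,500; Callum: £70,500; Soraya: £70,500; Linnea: £70,500

Valentina first takes £50,000, leaving a balance of £1,128,000. Valentina then takes three-eighths of the balance (£423,000), for a total of £473,000. The remaining £705,000 passes to the descendants.
No child survives, so the initial division is made at the grandchildren's generation.
The descendants' portion (£705,000) is divided into 10 shares of £70,500: Wyatt, Torin, Esperanza, Wiremu, Ronan, Ione, Csilla, Callum, Soraya, and Linnea each take £70,500.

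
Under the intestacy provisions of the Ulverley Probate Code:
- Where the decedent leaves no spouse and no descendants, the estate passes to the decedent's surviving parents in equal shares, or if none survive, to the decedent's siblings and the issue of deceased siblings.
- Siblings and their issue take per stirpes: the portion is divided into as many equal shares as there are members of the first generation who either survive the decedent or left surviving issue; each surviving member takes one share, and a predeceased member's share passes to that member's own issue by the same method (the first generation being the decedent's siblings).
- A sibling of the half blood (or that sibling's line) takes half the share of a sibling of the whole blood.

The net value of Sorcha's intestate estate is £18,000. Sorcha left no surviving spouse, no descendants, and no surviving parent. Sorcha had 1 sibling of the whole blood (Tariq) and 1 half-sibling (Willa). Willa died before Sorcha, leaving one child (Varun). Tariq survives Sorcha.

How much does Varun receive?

The entire £18,000 passes to the siblings and their issue.
Counting each half-blood sibling's line as half a unit, there are 3/2 units in £18,000, so one unit is £12,000. Whole-blood lines (Tariq) take £12,000 each; half-blood lines (Willa) take £6,000 each.
Willa's share (£6,000) passes entirely to Varun.

Varun receives £6,000.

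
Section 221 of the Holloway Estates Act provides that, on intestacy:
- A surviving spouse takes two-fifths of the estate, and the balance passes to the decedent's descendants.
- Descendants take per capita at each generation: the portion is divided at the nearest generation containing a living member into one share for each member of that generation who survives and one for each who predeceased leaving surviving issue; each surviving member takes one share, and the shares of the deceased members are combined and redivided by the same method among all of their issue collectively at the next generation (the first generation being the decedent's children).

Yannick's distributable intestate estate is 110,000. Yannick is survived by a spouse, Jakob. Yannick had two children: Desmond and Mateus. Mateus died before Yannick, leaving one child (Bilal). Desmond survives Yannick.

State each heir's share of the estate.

Jakob takes two-fifths of 110,000 = 44,000. The remaining 66,000 passes to the descendants.
The descendants' portion (66,000) is divided at the children's generation into 2 shares of 33,000. Desmond takes 33,000. The remaining share for the deceased Mateus (33,000) is carried to the next generation.
That pool (33,000) passes entirely to Bilal, the sole taker at the grandchildren's generation.

Jakob: 44,000; Desmond: 33,000; Bilal: 33,000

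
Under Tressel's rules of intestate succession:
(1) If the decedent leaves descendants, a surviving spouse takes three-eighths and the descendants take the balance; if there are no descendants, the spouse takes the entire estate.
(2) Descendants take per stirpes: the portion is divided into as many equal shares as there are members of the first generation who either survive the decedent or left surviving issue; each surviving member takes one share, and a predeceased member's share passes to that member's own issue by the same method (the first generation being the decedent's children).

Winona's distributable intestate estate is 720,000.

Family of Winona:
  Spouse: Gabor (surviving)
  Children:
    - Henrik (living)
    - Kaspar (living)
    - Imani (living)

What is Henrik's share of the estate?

Henrik receives 150,000.

Gabor takes three-eighths of 720,000 = 270,000. The remaining 450,000 passes to the descendants.
The descendants' portion (450,000) is divided into 3 shares of 150,000: Henrik, Kaspar, and Imani each take 150,000.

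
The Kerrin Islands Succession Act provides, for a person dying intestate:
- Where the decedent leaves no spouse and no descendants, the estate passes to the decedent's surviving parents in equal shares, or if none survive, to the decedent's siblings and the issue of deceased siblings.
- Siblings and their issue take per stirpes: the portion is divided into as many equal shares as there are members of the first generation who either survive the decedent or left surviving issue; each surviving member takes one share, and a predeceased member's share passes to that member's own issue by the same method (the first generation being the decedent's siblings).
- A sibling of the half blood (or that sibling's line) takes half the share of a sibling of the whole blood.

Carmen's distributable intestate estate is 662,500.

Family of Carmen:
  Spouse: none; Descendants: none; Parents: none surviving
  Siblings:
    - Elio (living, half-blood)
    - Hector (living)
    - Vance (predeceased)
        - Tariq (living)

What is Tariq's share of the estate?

The entire 662,500 passes to the siblings and their issue.
Counting each half-blood sibling's line as half a unit, there are 5/2 units in 662,500, so one unit is 265,000. Whole-blood lines (Hector and Vance) take 265,000 each; half-blood lines (Elio) take 132,500 each.
Vance's share (265,000) passes entirely to Tariq.

Tariq receives 265,000.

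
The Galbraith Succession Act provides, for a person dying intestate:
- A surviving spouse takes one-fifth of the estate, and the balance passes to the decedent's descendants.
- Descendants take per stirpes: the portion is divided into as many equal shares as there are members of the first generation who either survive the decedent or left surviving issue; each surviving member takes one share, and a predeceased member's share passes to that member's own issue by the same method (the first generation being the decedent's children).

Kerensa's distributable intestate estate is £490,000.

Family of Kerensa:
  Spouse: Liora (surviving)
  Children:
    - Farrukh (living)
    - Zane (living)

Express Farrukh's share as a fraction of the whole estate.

Liora takes one-fifth of £490,000 = £98,000. The remaining £392,000 passes to the descendants.
The descendants' portion (£392,000) is divided into 2 shares of £196,000: Farrukh and Zane each take £196,000.

Farrukh receives 2/5 of the estate.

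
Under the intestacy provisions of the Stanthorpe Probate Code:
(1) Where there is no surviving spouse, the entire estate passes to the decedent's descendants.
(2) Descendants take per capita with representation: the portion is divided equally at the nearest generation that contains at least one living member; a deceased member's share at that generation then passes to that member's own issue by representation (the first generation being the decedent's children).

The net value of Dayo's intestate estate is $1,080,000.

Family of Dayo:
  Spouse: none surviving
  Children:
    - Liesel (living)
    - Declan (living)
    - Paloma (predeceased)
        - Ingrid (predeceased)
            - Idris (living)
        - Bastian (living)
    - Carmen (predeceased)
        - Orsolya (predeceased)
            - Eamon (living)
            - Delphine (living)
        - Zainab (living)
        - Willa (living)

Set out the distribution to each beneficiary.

The entire $1,080,000 passes to the descendants.
That amount ($1,080,000) is divided into 4 shares of $270,000: Liesel and Declan each take $270,000; Paloma's $270,000 share passes to Paloma's issue; Carmen's $270,000 share passes to Carmen's issue.
Paloma's share ($270,000) is divided into 2 shares of $135,000: Bastian takes $135,000; Ingrid's $135,000 share passes to Ingrid's issue.
Ingrid's share ($135,000) passes entirely to Idris.
Carmen's share ($270,000) is divided into 3 shares of $90,000: Zainab and Willa each take $90,000; Orsolya's $90,000 share passes to Orsolya's issue.
Orsolya's share ($90,000) is divided into 2 shares of $45,000: Eamon and Delphine each take $45,000.

Liesel: $270,000; Declan: $270,000; Idris: $135,000; Bastian: $135,000; Eamon: $45,000; Delphine: $45,000; Zainab: $90,000; Willa: $90,000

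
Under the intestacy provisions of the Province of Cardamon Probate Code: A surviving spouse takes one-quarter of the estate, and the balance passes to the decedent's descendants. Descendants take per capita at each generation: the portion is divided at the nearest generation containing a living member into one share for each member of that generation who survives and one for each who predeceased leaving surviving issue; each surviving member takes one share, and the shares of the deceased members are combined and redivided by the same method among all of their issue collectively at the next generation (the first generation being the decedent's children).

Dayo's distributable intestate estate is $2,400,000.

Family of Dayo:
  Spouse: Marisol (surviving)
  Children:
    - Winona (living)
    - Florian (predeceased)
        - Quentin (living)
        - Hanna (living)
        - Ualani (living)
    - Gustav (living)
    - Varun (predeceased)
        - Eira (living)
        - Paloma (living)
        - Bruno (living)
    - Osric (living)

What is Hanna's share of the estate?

Hanna receives $120,000.

Marisol takes one-quarter of $2,400,000 = $600,000. The remaining $1,800,000 passes to the descendants.
The descendants' portion ($1,800,000) is divided at the children's generation into 5 shares of $360,000. Winona, Gustav, and Osric each take $360,000. The 2 shares of the deceased (Florian and Varun) are combined into a pool of $720,000.
That pool ($720,000) is divided at the grandchildren's generation equally among Quentin, Hanna, Ualani, Eira, Paloma, and Bruno: $120,000 each.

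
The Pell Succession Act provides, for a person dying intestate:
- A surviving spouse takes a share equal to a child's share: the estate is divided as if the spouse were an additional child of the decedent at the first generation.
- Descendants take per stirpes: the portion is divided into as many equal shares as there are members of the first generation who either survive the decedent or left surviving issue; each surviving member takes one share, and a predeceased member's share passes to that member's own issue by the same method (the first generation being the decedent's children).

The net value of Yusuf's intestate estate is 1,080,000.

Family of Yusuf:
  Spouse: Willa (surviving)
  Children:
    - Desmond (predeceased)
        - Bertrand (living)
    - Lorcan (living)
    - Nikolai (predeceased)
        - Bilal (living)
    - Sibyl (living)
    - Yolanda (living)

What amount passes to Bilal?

Bilal receives 180,000.

The spouse counts as an additional share at the children's level, so there are 6 primary shares of 180,000. Willa takes one such share (180,000).
The children's combined portion (900,000) is divided into 5 shares of 180,000: Lorcan, Sibyl, and Yolanda each take 180,000; Desmond's 180,000 share passes to Desmond's issue; Nikolai's 180,000 share passes to Nikolai's issue.
Desmond's share (180,000) passes entirely to Bertrand.
Nikolai's share (180,000) passes entirely to Bilal.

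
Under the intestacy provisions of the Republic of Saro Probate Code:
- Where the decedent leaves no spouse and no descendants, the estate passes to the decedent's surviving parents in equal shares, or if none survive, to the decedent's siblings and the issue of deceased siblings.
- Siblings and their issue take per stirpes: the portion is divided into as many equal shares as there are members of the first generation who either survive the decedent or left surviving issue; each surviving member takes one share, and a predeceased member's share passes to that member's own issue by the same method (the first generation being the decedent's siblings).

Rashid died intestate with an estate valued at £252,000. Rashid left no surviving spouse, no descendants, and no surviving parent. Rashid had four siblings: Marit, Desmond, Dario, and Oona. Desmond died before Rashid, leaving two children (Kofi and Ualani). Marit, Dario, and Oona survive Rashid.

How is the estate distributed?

Marit: £63,000; Kofi: £31,500; Ualani: £31,500; Dario: £63,000; Oona: £63,000

The entire £252,000 passes to the siblings and their issue.
That amount (£252,000) is divided into 4 shares of £63,000: Marit, Dario, and Oona each take £63,000; Desmond's £63,000 share passes to Desmond's issue.
Desmond's share (£63,000) is divided into 2 shares of £31,500: Kofi and Ualani each take £31,500.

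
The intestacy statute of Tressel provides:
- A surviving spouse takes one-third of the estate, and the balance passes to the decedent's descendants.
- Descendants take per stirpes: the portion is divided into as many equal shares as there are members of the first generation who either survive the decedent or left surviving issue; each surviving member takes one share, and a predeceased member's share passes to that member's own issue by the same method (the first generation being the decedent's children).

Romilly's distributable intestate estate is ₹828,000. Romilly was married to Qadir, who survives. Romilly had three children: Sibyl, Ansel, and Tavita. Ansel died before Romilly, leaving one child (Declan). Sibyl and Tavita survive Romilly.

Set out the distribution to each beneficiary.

Qadir: ₹276,000; Sibyl: ₹184,000; Declan: ₹184,000; Tavita: ₹184,000

Qadir takes one-third of ₹828,000 = ₹276,000. The remaining ₹552,000 passes to the descendants.
The descendants' portion (₹552,000) is divided into 3 shares of ₹184,000: Sibyl and Tavita each take ₹184,000; Ansel's ₹184,000 share passes to Ansel's issue.
Ansel's share (₹184,000) passes entirely to Declan.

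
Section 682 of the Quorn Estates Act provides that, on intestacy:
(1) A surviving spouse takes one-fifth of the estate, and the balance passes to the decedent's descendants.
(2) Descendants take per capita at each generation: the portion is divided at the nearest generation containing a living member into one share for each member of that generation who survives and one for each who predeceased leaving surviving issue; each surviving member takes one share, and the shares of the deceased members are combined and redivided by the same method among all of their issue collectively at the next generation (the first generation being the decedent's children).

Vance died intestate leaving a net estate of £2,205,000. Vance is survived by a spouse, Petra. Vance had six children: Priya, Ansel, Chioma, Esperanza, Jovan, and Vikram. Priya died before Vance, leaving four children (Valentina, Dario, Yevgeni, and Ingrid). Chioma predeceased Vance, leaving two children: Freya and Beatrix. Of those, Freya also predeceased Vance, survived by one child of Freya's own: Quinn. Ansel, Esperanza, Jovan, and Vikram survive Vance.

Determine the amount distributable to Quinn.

Petra takes one-fifth of £2,205,000 = £441,000. The remaining £1,764,000 passes to the descendants.
The descendants' portion (£1,764,000) is divided at the children's generation into 6 shares of £294,000. Ansel, Esperanza, Jovan, and Vikram each take £294,000. The 2 shares of the deceased (Priya and Chioma) are combined into a pool of £588,000.
That pool (£588,000) is divided at the grandchildren's generation into 6 shares of £98,000. Valentina, Dario, Yevgeni, Ingrid, and Beatrix each take £98,000. The remaining share for the deceased Freya (£98,000) is carried to the next generation.
That pool (£98,000) passes entirely to Quinn, the sole taker at the great-grandchildren's generation.

Quinn receives £98,000.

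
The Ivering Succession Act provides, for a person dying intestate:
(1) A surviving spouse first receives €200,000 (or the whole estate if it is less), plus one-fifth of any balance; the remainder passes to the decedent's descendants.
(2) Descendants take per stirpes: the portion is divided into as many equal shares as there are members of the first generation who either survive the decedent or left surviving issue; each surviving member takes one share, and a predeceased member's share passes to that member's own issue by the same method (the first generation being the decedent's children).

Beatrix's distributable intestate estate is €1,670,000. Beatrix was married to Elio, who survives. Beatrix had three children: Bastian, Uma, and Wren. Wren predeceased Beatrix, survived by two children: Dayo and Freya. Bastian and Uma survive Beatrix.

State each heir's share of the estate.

Elio first takes €200,000, leaving a balance of €1,470,000. Elio then takes one-fifth of the balance (€294,000), for a total of €494,000. The remaining €1,176,000 passes to the descendants.
The descendants' portion (€1,176,000) is divided into 3 shares of €392,000: Bastian and Uma each take €392,000; Wren's €392,000 share passes to Wren's issue.
Wren's share (€392,000) is divided into 2 shares of €196,000: Dayo and Freya each take €196,000.

Elio: €494,000; Bastian: €392,000; Uma: €392,000; Dayo: €196,000; Freya: €196,000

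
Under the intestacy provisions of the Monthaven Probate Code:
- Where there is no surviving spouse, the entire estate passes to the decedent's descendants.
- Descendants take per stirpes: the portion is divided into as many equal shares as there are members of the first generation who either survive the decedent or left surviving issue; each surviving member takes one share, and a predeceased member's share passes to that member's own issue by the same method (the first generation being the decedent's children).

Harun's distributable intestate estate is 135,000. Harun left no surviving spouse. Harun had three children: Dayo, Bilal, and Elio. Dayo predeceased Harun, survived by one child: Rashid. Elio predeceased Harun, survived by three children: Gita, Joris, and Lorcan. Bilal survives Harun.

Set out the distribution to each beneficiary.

The entire 135,000 passes to the descendants.
That amount (135,000) is divided into 3 shares of 45,000: Bilal takes 45,000; Dayo's 45,000 share passes to Dayo's issue; Elio's 45,000 share passes to Elio's issue.
Dayo's share (45,000) passes entirely to Rashid.
Elio's share (45,000) is divided into 3 shares of 15,000: Gita, Joris, and Lorcan each take 15,000.

Rashid: 45,000; Bilal: 45,000; Gita: 15,000; Joris: 15,000; Lorcan: 15,000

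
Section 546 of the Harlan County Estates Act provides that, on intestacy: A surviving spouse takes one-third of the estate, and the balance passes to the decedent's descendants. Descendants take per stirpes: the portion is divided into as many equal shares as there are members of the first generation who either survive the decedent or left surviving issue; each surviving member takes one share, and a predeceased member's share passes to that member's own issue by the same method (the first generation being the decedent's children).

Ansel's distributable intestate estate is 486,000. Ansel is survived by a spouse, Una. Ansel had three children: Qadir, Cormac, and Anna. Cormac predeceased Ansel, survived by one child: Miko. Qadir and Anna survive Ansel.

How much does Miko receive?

Una takes one-third of 486,000 = 162,000. The remaining 324,000 passes to the descendants.
The descendants' portion (324,000) is divided into 3 shares of 108,000: Qadir and Anna each take 108,000; Cormac's 108,000 share passes to Cormac's issue.
Cormac's share (108,000) passes entirely to Miko.

Miko receives 108,000.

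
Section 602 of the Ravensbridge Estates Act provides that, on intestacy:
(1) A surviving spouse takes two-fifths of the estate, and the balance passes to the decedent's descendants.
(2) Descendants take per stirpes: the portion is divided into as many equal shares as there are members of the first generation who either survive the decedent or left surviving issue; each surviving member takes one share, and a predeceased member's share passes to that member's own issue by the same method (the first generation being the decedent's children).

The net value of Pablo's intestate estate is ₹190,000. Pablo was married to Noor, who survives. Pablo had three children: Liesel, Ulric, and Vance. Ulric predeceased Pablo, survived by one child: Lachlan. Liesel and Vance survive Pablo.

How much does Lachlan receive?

Noor takes two-fifths of ₹190,000 = ₹76,000. The remaining ₹114,000 passes to the descendants.
The descendants' portion (₹114,000) is divided into 3 shares of ₹38,000: Liesel and Vance each take ₹38,000; Ulric's ₹38,000 share passes to Ulric's issue.
Ulric's share (₹38,000) passes entirely to Lachlan.

Lachlan receives ₹38,000.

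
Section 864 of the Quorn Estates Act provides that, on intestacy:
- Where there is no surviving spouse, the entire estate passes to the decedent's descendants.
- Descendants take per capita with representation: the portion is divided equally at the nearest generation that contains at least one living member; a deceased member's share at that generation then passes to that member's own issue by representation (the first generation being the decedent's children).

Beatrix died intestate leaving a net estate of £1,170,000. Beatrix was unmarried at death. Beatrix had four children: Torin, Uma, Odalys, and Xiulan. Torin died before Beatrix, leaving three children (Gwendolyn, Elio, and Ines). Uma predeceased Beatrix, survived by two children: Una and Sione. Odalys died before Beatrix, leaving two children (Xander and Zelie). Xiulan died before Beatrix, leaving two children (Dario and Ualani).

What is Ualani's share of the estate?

Ualani receives £130,000.

The entire £1,170,000 passes to the descendants.
No child survives, so the initial division is made at the grandchildren's generation.
That amount (£1,170,000) is divided into 9 shares of £130,000: Gwendolyn, Elio, Ines, Una, Sione, Xander, Zelie, Dario, and Ualani each take £130,000.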